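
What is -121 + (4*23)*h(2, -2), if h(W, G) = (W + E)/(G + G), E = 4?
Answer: -259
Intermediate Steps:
h(W, G) = (4 + W)/(2*G) (h(W, G) = (W + 4)/(G + G) = (4 + W)/((2*G)) = (4 + W)*(1/(2*G)) = (4 + W)/(2*G))
-121 + (4*23)*h(2, -2) = -121 + (4*23)*((½)*(4 + 2)/(-2)) = -121 + 92*((½)*(-½)*6) = -121 + 92*(-3/2) = -121 - 138 = -259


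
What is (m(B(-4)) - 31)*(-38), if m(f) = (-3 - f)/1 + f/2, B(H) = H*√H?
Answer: 1292 - 152*I ≈ 1292.0 - 152.0*I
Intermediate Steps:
B(H) = H^(3/2)
m(f) = -3 - f/2 (m(f) = (-3 - f)*1 + f*(½) = (-3 - f) + f/2 = -3 - f/2)
(m(B(-4)) - 31)*(-38) = ((-3 - (-4)*I) - 31)*(-38) = ((-3 + 4*I) - 31)*(-38) = (-34 + 4*I)*(-38) = 1292 - 152*I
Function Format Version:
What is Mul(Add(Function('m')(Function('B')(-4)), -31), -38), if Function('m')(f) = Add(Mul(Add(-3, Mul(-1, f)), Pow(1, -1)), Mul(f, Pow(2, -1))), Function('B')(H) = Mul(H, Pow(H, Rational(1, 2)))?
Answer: Add(1292, Mul(-152, I)) ≈ Add(1292.0, Mul(-152.00, I))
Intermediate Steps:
Function('B')(H) = Pow(H, Rational(3, 2))
Function('m')(f) = Add(-3, Mul(Rational(-1, 2), f)) (Function('m')(f) = Add(Mul(Add(-3, Mul(-1, f)), 1), Mul(f, Rational(1, 2))) = Add(Add(-3, Mul(-1, f)), Mul(Rational(1, 2), f)) = Add(-3, Mul(Rational(-1, 2), f)))
Mul(Add(Function('m')(Function('B')(-4)), -31), -38) = Mul(Add(Add(-3, Mul(Rational(-1, 2), Pow(-4, Rational(3, 2)))), -31), -38) = Mul(Add(Add(-3, Mul(Rational(-1, 2), Mul(-8, I))), -31), -38) = Mul(Add(Add(-3, Mul(4, I)), -31), -38) = Mul(Add(-34, Mul(4, I)), -38) = Add(1292, Mul(-152, I))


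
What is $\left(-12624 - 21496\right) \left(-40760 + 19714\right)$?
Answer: $718089520$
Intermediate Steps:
$\left(-12624 - 21496\right) \left(-40760 + 19714\right) = \left(-34120\right) \left(-21046\right) = 718089520$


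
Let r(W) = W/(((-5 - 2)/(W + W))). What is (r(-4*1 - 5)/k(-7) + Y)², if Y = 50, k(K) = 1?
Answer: 35344/49 ≈ 721.31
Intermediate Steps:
r(W) = -2*W²/7 (r(W) = W/((-7*1/(2*W))) = W/((-7/(2*W))) = W*(-2*W/7) = -2*W²/7)
(r(-4*1 - 5)/k(-7) + Y)² = (-2*(-4*1 - 5)²/7/1 + 50)² = (-2*(-4 - 5)²/7*1 + 50)² = (-2/7*(-9)²*1 + 50)² = (-2/7*81*1 + 50)² = (-162/7*1 + 50)² = (-162/7 + 50)² = (188/7)² = 35344/49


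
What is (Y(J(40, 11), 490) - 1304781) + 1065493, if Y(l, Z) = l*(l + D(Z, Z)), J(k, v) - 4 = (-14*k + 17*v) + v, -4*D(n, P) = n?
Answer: -67269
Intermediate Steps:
D(n, P) = -n/4
J(k, v) = 4 - 14*k + 18*v (J(k, v) = 4 + ((-14*k + 17*v) + v) = 4 + (-14*k + 18*v) = 4 - 14*k + 18*v)
Y(l, Z) = l*(l - Z/4)
(Y(J(40, 11), 490) - 1304781) + 1065493 = ((4 - 14*40 + 18*11)*(-1*490 + 4*(4 - 14*40 + 18*11))/4 - 1304781) + 1065493 = ((4 - 560 + 198)*(-490 + 4*(4 - 560 + 198))/4 - 1304781) + 1065493 = ((¼)*(-358)*(-490 + 4*(-358)) - 1304781) + 1065493 = ((¼)*(-358)*(-490 - 1432) - 1304781) + 1065493 = ((¼)*(-358)*(-1922) - 1304781) + 1065493 = (172019 - 1304781) + 1065493 = -1132762 + 1065493 = -67269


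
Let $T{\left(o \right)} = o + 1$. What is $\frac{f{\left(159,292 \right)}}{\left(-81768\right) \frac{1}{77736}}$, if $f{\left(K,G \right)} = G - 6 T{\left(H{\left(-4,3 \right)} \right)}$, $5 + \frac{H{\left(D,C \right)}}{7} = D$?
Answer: $- \frac{2150696}{3407} \approx -631.26$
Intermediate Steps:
$H{\left(D,C \right)} = -35 + 7 D$
$T{\left(o \right)} = 1 + o$
$f{\left(K,G \right)} = 372 + G$ ($f{\left(K,G \right)} = G - 6 \left(1 + \left(-35 + 7 \left(-4\right)\right)\right) = G - 6 \left(1 - 63\right) = G - -372 = G + 372 = 372 + G$)
$\frac{f{\left(159,292 \right)}}{\left(-81768\right) \frac{1}{77736}} = \frac{372 + 292}{\left(-81768\right) \frac{1}{77736}} = \frac{664}{\left(-81768\right) \frac{1}{77736}} = \frac{664}{- \frac{3407}{3239}} = 664 \left(- \frac{3239}{3407}\right) = - \frac{2150696}{3407}$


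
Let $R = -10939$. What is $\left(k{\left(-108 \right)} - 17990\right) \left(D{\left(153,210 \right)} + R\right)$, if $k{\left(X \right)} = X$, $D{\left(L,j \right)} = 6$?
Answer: $197865434$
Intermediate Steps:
$\left(k{\left(-108 \right)} - 17990\right) \left(D{\left(153,210 \right)} + R\right) = \left(-108 - 17990\right) \left(6 - 10939\right) = \left(-18098\right) \left(-10933\right) = 197865434$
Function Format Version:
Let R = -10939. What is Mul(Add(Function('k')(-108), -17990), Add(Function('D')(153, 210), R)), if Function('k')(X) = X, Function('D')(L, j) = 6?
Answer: 197865434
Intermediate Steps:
Mul(Add(Function('k')(-108), -17990), Add(Function('D')(153, 210), R)) = Mul(Add(-108, -17990), Add(6, -10939)) = Mul(-18098, -10933) = 197865434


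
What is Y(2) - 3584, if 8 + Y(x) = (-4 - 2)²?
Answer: -3556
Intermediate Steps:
Y(x) = 28 (Y(x) = -8 + (-4 - 2)² = -8 + (-6)² = -8 + 36 = 28)
Y(2) - 3584 = 28 - 3584 = -3556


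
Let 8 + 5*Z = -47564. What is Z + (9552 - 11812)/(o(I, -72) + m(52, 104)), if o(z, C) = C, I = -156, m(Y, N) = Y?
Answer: -47007/5 ≈ -9401.4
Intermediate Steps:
Z = -47572/5 (Z = -8/5 + (1/5)*(-47564) = -8/5 - 47564/5 = -47572/5 ≈ -9514.4)
Z + (9552 - 11812)/(o(I, -72) + m(52, 104)) = -47572/5 + (9552 - 11812)/(-72 + 52) = -47572/5 - 2260/(-20) = -47572/5 - 2260*(-1/20) = -47572/5 + 113 = -47007/5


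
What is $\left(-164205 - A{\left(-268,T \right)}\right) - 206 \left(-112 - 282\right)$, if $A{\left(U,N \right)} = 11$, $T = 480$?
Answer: $-83052$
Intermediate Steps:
$\left(-164205 - A{\left(-268,T \right)}\right) - 206 \left(-112 - 282\right) = \left(-164205 - 11\right) - 206 \left(-112 - 282\right) = \left(-164205 - 11\right) - 206 \left(-394\right) = -164216 - -81164 = -164216 + 81164 = -83052$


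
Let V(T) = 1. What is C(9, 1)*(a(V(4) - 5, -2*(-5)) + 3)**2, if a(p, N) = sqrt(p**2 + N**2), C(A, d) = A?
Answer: 1125 + 108*sqrt(29) ≈ 1706.6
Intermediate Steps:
a(p, N) = sqrt(N**2 + p**2)
C(9, 1)*(a(V(4) - 5, -2*(-5)) + 3)**2 = 9*(sqrt((-2*(-5))**2 + (1 - 5)**2) + 3)**2 = 9*(sqrt(10**2 + (-4)**2) + 3)**2 = 9*(sqrt(100 + 16) + 3)**2 = 9*(sqrt(116) + 3)**2 = 9*(2*sqrt(29) + 3)**2 = 9*(3 + 2*sqrt(29))**2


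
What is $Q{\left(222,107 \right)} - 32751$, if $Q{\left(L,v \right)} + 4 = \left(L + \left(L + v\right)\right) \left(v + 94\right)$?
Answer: $77996$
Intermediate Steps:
$Q{\left(L,v \right)} = -4 + \left(94 + v\right) \left(v + 2 L\right)$ ($Q{\left(L,v \right)} = -4 + \left(L + \left(L + v\right)\right) \left(v + 94\right) = -4 + \left(v + 2 L\right) \left(94 + v\right) = -4 + \left(94 + v\right) \left(v + 2 L\right)$)
$Q{\left(222,107 \right)} - 32751 = \left(-4 + 107^{2} + 94 \cdot 107 + 188 \cdot 222 + 2 \cdot 222 \cdot 107\right) - 32751 = \left(-4 + 11449 + 10058 + 41736 + 47508\right) - 32751 = 110747 - 32751 = 77996$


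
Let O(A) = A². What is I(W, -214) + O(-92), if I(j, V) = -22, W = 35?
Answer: 8442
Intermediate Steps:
I(W, -214) + O(-92) = -22 + (-92)² = -22 + 8464 = 8442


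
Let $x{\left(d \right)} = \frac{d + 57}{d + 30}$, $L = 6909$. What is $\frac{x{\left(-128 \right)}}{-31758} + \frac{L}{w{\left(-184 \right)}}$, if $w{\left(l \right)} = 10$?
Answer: $\frac{10751384723}{15561420} \approx 690.9$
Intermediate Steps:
$x{\left(d \right)} = \frac{57 + d}{30 + d}$
$\frac{x{\left(-128 \right)}}{-31758} + \frac{L}{w{\left(-184 \right)}} = \frac{\frac{1}{30 - 128} \left(57 - 128\right)}{-31758} + \frac{6909}{10} = \frac{1}{-98} \left(-71\right) \left(- \frac{1}{31758}\right) + 6909 \cdot \frac{1}{10} = \left(- \frac{1}{98}\right) \left(-71\right) \left(- \frac{1}{31758}\right) + \frac{6909}{10} = \frac{71}{98} \left(- \frac{1}{31758}\right) + \frac{6909}{10} = - \frac{71}{3112284} + \frac{6909}{10} = \frac{10751384723}{15561420}$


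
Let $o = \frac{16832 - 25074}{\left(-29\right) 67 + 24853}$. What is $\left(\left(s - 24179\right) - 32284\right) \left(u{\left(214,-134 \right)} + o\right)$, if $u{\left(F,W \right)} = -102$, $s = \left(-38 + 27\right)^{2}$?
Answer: $\frac{66062741602}{11455} \approx 5.7672 \cdot 10^{6}$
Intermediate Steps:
$s = 121$ ($s = \left(-11\right)^{2} = 121$)
$o = - \frac{4121}{11455}$ ($o = - \frac{8242}{-1943 + 24853} = - \frac{8242}{22910} = \left(-8242\right) \frac{1}{22910} = - \frac{4121}{11455} \approx -0.35976$)
$\left(\left(s - 24179\right) - 32284\right) \left(u{\left(214,-134 \right)} + o\right) = \left(\left(121 - 24179\right) - 32284\right) \left(-102 - \frac{4121}{11455}\right) = \left(-24058 - 32284\right) \left(- \frac{1172531}{11455}\right) = \left(-56342\right) \left(- \frac{1172531}{11455}\right) = \frac{66062741602}{11455}$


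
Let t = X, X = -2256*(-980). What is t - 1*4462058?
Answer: -2251178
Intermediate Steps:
X = 2210880
t = 2210880
t - 1*4462058 = 2210880 - 1*4462058 = 2210880 - 4462058 = -2251178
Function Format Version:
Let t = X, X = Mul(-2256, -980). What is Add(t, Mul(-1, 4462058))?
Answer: -2251178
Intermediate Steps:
X = 2210880
t = 2210880
Add(t, Mul(-1, 4462058)) = Add(2210880, Mul(-1, 4462058)) = Add(2210880, -4462058) = -2251178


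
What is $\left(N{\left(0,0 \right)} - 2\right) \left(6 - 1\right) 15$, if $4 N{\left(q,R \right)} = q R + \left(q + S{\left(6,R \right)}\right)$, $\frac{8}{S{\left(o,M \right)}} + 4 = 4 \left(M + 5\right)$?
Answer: $- \frac{1125}{8} \approx -140.63$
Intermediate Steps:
$S{\left(o,M \right)} = \frac{8}{16 + 4 M}$ ($S{\left(o,M \right)} = \frac{8}{-4 + 4 \left(M + 5\right)} = \frac{8}{-4 + 4 \left(5 + M\right)} = \frac{8}{-4 + \left(20 + 4 M\right)} = \frac{8}{16 + 4 M}$)
$N{\left(q,R \right)} = \frac{1}{2 \left(4 + R\right)} + \frac{q}{4} + \frac{R q}{4}$ ($N{\left(q,R \right)} = \frac{q R + \left(q + \frac{2}{4 + R}\right)}{4} = \frac{R q + \left(q + \frac{2}{4 + R}\right)}{4} = \frac{q + \frac{2}{4 + R} + R q}{4} = \frac{1}{2 \left(4 + R\right)} + \frac{q}{4} + \frac{R q}{4}$)
$\left(N{\left(0,0 \right)} - 2\right) \left(6 - 1\right) 15 = \left(\frac{2 + 0 \left(1 + 0\right) \left(4 + 0\right)}{4 \left(4 + 0\right)} - 2\right) \left(6 - 1\right) 15 = \left(\frac{2 + 0 \cdot 1 \cdot 4}{4 \cdot 4} - 2\right) 5 \cdot 15 = \left(\frac{1}{4} \cdot \frac{1}{4} \left(2 + 0\right) - 2\right) 5 \cdot 15 = \left(\frac{1}{4} \cdot \frac{1}{4} \cdot 2 - 2\right) 5 \cdot 15 = \left(\frac{1}{8} - 2\right) 5 \cdot 15 = \left(- \frac{15}{8}\right) 5 \cdot 15 = \left(- \frac{75}{8}\right) 15 = - \frac{1125}{8}$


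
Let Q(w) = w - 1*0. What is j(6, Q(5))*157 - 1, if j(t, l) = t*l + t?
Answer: 5651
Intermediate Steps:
Q(w) = w (Q(w) = w + 0 = w)
j(t, l) = t + l*t (j(t, l) = l*t + t = t + l*t)
j(6, Q(5))*157 - 1 = (6*(1 + 5))*157 - 1 = (6*6)*157 - 1 = 36*157 - 1 = 5652 - 1 = 5651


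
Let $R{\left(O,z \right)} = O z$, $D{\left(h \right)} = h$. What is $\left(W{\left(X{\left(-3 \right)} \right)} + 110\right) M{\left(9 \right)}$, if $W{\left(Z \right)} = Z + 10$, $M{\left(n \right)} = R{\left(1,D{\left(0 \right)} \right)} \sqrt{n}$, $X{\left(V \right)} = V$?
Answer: $0$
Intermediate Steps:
$M{\left(n \right)} = 0$ ($M{\left(n \right)} = 1 \cdot 0 \sqrt{n} = 0 \sqrt{n} = 0$)
$W{\left(Z \right)} = 10 + Z$
$\left(W{\left(X{\left(-3 \right)} \right)} + 110\right) M{\left(9 \right)} = \left(\left(10 - 3\right) + 110\right) 0 = \left(7 + 110\right) 0 = 117 \cdot 0 = 0$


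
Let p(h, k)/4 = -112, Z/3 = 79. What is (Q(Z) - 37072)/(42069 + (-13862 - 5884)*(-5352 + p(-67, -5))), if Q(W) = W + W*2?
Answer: -36361/114568869 ≈ -0.00031737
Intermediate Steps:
Z = 237 (Z = 3*79 = 237)
p(h, k) = -448 (p(h, k) = 4*(-112) = -448)
Q(W) = 3*W (Q(W) = W + 2*W = 3*W)
(Q(Z) - 37072)/(42069 + (-13862 - 5884)*(-5352 + p(-67, -5))) = (3*237 - 37072)/(42069 + (-13862 - 5884)*(-5352 - 448)) = (711 - 37072)/(42069 - 19746*(-5800)) = -36361/(42069 + 114526800) = -36361/114568869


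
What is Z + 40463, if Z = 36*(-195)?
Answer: 33443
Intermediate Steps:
Z = -7020
Z + 40463 = -7020 + 40463 = 33443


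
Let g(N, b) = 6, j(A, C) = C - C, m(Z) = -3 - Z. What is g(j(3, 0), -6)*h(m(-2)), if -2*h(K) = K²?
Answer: -3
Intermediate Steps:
j(A, C) = 0
h(K) = -K²/2
g(j(3, 0), -6)*h(m(-2)) = 6*(-(-3 - 1*(-2))²/2) = 6*(-(-3 + 2)²/2) = 6*(-½*(-1)²) = 6*(-½*1) = 6*(-½) = -3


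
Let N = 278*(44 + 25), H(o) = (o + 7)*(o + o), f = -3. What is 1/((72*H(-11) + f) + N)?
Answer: 1/25515 ≈ 3.9193e-5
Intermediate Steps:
H(o) = 2*o*(7 + o) (H(o) = (7 + o)*(2*o) = 2*o*(7 + o))
N = 19182 (N = 278*69 = 19182)
1/((72*H(-11) + f) + N) = 1/((72*(2*(-11)*(7 - 11)) - 3) + 19182) = 1/((72*(2*(-11)*(-4)) - 3) + 19182) = 1/((72*88 - 3) + 19182) = 1/((6336 - 3) + 19182) = 1/(6333 + 19182) = 1/25515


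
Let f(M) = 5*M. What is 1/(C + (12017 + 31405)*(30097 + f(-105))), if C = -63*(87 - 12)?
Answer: 1/1284070659 ≈ 7.7877e-10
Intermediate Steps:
C = -4725 (C = -63*75 = -4725)
1/(C + (12017 + 31405)*(30097 + f(-105))) = 1/(-4725 + (12017 + 31405)*(30097 + 5*(-105))) = 1/(-4725 + 43422*(30097 - 525)) = 1/(-4725 + 43422*29572) = 1/(-4725 + 1284075384) = 1/1284070659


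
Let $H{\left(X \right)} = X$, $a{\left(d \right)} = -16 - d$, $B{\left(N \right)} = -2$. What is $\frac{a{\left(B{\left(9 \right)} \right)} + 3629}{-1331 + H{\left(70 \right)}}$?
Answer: $- \frac{3615}{1261} \approx -2.8668$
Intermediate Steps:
$\frac{a{\left(B{\left(9 \right)} \right)} + 3629}{-1331 + H{\left(70 \right)}} = \frac{\left(-16 - -2\right) + 3629}{-1331 + 70} = \frac{\left(-16 + 2\right) + 3629}{-1261} = \left(-14 + 3629\right) \left(- \frac{1}{1261}\right) = 3615 \left(- \frac{1}{1261}\right) = - \frac{3615}{1261}$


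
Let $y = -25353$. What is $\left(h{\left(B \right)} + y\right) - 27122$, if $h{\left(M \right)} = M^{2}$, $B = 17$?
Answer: $-52186$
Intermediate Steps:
$\left(h{\left(B \right)} + y\right) - 27122 = \left(17^{2} - 25353\right) - 27122 = \left(289 - 25353\right) - 27122 = -25064 - 27122 = -52186$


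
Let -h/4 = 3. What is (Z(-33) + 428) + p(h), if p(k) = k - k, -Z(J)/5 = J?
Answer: 593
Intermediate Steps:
Z(J) = -5*J
h = -12 (h = -4*3 = -12)
p(k) = 0
(Z(-33) + 428) + p(h) = (-5*(-33) + 428) + 0 = (165 + 428) + 0 = 593 + 0 = 593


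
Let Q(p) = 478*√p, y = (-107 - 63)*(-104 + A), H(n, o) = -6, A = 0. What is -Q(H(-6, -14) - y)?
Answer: -478*I*√17686 ≈ -63569.0*I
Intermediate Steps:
y = 17680 (y = (-107 - 63)*(-104 + 0) = -170*(-104) = 17680)
-Q(H(-6, -14) - y) = -478*√(-6 - 1*17680) = -478*√(-6 - 17680) = -478*√(-17686) = -478*I*√17686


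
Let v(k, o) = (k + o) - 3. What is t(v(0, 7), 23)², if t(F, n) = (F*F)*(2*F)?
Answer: 16384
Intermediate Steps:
v(k, o) = -3 + k + o
t(F, n) = 2*F³ (t(F, n) = F²*(2*F) = 2*F³)
t(v(0, 7), 23)² = (2*(-3 + 0 + 7)³)² = (2*4³)² = (2*64)² = 128² = 16384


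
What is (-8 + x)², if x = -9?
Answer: 289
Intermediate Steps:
(-8 + x)² = (-8 - 9)² = (-17)² = 289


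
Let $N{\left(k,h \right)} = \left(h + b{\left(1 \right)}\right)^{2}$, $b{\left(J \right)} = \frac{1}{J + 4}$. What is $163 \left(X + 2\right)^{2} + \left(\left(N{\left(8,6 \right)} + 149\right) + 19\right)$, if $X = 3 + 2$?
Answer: $\frac{204836}{25} \approx 8193.4$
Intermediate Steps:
$b{\left(J \right)} = \frac{1}{4 + J}$
$N{\left(k,h \right)} = \left(\frac{1}{5} + h\right)^{2}$ ($N{\left(k,h \right)} = \left(h + \frac{1}{4 + 1}\right)^{2} = \left(h + \frac{1}{5}\right)^{2} = \left(\frac{1}{5} + h\right)^{2}$)
$X = 5$
$163 \left(X + 2\right)^{2} + \left(\left(N{\left(8,6 \right)} + 149\right) + 19\right) = 163 \left(5 + 2\right)^{2} + \left(\left(\frac{\left(1 + 5 \cdot 6\right)^{2}}{25} + 149\right) + 19\right) = 163 \cdot 7^{2} + \left(\left(\frac{\left(1 + 30\right)^{2}}{25} + 149\right) + 19\right) = 163 \cdot 49 + \left(\left(\frac{31^{2}}{25} + 149\right) + 19\right) = 7987 + \left(\left(\frac{1}{25} \cdot 961 + 149\right) + 19\right) = 7987 + \left(\left(\frac{961}{25} + 149\right) + 19\right) = 7987 + \left(\frac{4686}{25} + 19\right) = 7987 + \frac{5161}{25} = \frac{204836}{25}$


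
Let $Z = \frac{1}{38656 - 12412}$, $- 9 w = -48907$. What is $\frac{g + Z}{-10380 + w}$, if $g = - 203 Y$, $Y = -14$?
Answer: $- \frac{74585449}{129799908} \approx -0.57462$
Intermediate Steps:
$w = \frac{48907}{9}$ ($w = \left(- \frac{1}{9}\right) \left(-48907\right) = \frac{48907}{9} \approx 5434.1$)
$g = 2842$ ($g = \left(-203\right) \left(-14\right) = 2842$)
$Z = \frac{1}{26244} \approx 3.8104 \cdot 10^{-5}$
$\frac{g + Z}{-10380 + w} = \frac{2842 + \frac{1}{26244}}{-10380 + \frac{48907}{9}} = \frac{74585449}{26244 \left(- \frac{44513}{9}\right)} = \frac{74585449}{26244} \left(- \frac{9}{44513}\right) = - \frac{74585449}{129799908}$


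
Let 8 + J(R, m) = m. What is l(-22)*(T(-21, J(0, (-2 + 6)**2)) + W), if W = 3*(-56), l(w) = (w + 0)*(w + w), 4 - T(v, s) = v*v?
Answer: -585640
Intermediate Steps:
J(R, m) = -8 + m
T(v, s) = 4 - v**2 (T(v, s) = 4 - v*v = 4 - v**2)
l(w) = 2*w**2 (l(w) = w*(2*w) = 2*w**2)
W = -168
l(-22)*(T(-21, J(0, (-2 + 6)**2)) + W) = (2*(-22)**2)*((4 - 1*(-21)**2) - 168) = (2*484)*((4 - 1*441) - 168) = 968*((4 - 441) - 168) = 968*(-437 - 168) = 968*(-605) = -585640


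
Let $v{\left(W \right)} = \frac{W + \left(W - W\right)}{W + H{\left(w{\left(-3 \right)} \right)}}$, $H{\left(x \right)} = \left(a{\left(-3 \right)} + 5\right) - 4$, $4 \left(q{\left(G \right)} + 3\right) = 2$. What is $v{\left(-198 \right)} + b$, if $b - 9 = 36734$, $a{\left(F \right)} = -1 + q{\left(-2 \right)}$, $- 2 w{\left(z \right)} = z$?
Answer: $\frac{14734339}{401} \approx 36744.0$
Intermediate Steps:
$q{\left(G \right)} = - \frac{5}{2}$ ($q{\left(G \right)} = -3 + \frac{1}{4} \cdot 2 = -3 + \frac{1}{2} = - \frac{5}{2}$)
$w{\left(z \right)} = - \frac{z}{2}$
$a{\left(F \right)} = - \frac{7}{2}$ ($a{\left(F \right)} = -1 - \frac{5}{2} = - \frac{7}{2}$)
$H{\left(x \right)} = - \frac{5}{2}$ ($H{\left(x \right)} = \left(- \frac{7}{2} + 5\right) - 4 = \frac{3}{2} - 4 = - \frac{5}{2}$)
$b = 36743$ ($b = 9 + 36734 = 36743$)
$v{\left(W \right)} = \frac{W}{- \frac{5}{2} + W}$ ($v{\left(W \right)} = \frac{W + \left(W - W\right)}{W - \frac{5}{2}} = \frac{W + 0}{- \frac{5}{2} + W} = \frac{W}{- \frac{5}{2} + W}$)
$v{\left(-198 \right)} + b = 2 \left(-198\right) \frac{1}{-5 + 2 \left(-198\right)} + 36743 = 2 \left(-198\right) \frac{1}{-5 - 396} + 36743 = 2 \left(-198\right) \frac{1}{-401} + 36743 = 2 \left(-198\right) \left(- \frac{1}{401}\right) + 36743 = \frac{396}{401} + 36743 = \frac{14734339}{401}$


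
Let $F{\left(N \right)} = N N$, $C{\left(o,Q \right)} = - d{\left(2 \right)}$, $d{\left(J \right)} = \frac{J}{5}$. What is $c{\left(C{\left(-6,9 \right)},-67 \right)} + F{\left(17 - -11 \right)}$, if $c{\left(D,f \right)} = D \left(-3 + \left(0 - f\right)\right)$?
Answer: $\frac{3792}{5} \approx 758.4$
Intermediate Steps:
$d{\left(J \right)} = \frac{J}{5}$ ($d{\left(J \right)} = J \frac{1}{5} = \frac{J}{5}$)
$C{\left(o,Q \right)} = - \frac{2}{5}$
$c{\left(D,f \right)} = D \left(-3 - f\right)$
$F{\left(N \right)} = N^{2}$
$c{\left(C{\left(-6,9 \right)},-67 \right)} + F{\left(17 - -11 \right)} = \left(-1\right) \left(- \frac{2}{5}\right) \left(3 - 67\right) + \left(17 - -11\right)^{2} = \left(-1\right) \left(- \frac{2}{5}\right) \left(-64\right) + \left(17 + 11\right)^{2} = - \frac{128}{5} + 28^{2} = - \frac{128}{5} + 784 = \frac{3792}{5}$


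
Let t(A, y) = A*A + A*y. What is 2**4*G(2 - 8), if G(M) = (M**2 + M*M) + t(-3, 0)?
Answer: 1296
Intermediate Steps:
t(A, y) = A**2 + A*y
G(M) = 9 + 2*M**2 (G(M) = (M**2 + M*M) - 3*(-3 + 0) = (M**2 + M**2) - 3*(-3) = 2*M**2 + 9 = 9 + 2*M**2)
2**4*G(2 - 8) = 2**4*(9 + 2*(2 - 8)**2) = 16*(9 + 2*(-6)**2) = 16*(9 + 2*36) = 16*(9 + 72) = 16*81 = 1296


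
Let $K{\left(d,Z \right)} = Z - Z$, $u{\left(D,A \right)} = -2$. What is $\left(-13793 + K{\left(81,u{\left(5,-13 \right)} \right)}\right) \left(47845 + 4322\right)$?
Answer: $-719539431$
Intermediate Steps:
$K{\left(d,Z \right)} = 0$
$\left(-13793 + K{\left(81,u{\left(5,-13 \right)} \right)}\right) \left(47845 + 4322\right) = \left(-13793 + 0\right) \left(47845 + 4322\right) = \left(-13793\right) 52167 = -719539431$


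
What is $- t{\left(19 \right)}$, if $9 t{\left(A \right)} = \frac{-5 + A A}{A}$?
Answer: $- \frac{356}{171} \approx -2.0819$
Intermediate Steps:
$t{\left(A \right)} = \frac{-5 + A^{2}}{9 A}$ ($t{\left(A \right)} = \frac{\left(-5 + A A\right) \frac{1}{A}}{9} = \frac{\left(-5 + A^{2}\right) \frac{1}{A}}{9} = \frac{\frac{1}{A} \left(-5 + A^{2}\right)}{9} = \frac{-5 + A^{2}}{9 A}$)
$- t{\left(19 \right)} = - \frac{-5 + 19^{2}}{9 \cdot 19} = - \frac{-5 + 361}{9 \cdot 19} = - \frac{356}{9 \cdot 19} = \left(-1\right) \frac{356}{171} = - \frac{356}{171}$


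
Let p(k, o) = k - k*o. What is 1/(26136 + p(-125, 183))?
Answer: 1/48886 ≈ 2.0456e-5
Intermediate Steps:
p(k, o) = k - k*o
1/(26136 + p(-125, 183)) = 1/(26136 - 125*(1 - 1*183)) = 1/(26136 - 125*(1 - 183)) = 1/(26136 - 125*(-182)) = 1/(26136 + 22750) = 1/48886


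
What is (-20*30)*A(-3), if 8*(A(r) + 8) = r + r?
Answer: 5250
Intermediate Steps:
A(r) = -8 + r/4 (A(r) = -8 + (r + r)/8 = -8 + (2*r)/8 = -8 + r/4)
(-20*30)*A(-3) = (-20*30)*(-8 + (¼)*(-3)) = -600*(-8 - ¾) = -600*(-35/4) = 5250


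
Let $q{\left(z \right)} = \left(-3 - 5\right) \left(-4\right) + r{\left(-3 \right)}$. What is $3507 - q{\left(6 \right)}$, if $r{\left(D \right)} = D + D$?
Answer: $3481$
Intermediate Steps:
$r{\left(D \right)} = 2 D$
$q{\left(z \right)} = 26$ ($q{\left(z \right)} = \left(-3 - 5\right) \left(-4\right) + 2 \left(-3\right) = \left(-8\right) \left(-4\right) - 6 = 32 - 6 = 26$)
$3507 - q{\left(6 \right)} = 3507 - 26 = 3481$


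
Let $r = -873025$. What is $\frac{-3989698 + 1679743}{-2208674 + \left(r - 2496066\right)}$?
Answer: $\frac{153997}{371851} \approx 0.41414$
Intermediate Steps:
$\frac{-3989698 + 1679743}{-2208674 + \left(r - 2496066\right)} = \frac{-3989698 + 1679743}{-2208674 - 3369091} = - \frac{2309955}{-2208674 - 3369091} = - \frac{2309955}{-5577765} = \left(-2309955\right) \left(- \frac{1}{5577765}\right) = \frac{153997}{371851}$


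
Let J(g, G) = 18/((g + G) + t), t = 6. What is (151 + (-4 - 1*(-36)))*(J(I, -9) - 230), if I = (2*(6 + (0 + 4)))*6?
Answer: -546804/13 ≈ -42062.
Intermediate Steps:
I = 120 (I = (2*(6 + 4))*6 = (2*10)*6 = 20*6 = 120)
J(g, G) = 18/(6 + G + g) (J(g, G) = 18/((g + G) + 6) = 18/((G + g) + 6) = 18/(6 + G + g))
(151 + (-4 - 1*(-36)))*(J(I, -9) - 230) = (151 + (-4 - 1*(-36)))*(18/(6 - 9 + 120) - 230) = (151 + (-4 + 36))*(18/117 - 230) = (151 + 32)*(18*(1/117) - 230) = 183*(2/13 - 230) = 183*(-2988/13) = -546804/13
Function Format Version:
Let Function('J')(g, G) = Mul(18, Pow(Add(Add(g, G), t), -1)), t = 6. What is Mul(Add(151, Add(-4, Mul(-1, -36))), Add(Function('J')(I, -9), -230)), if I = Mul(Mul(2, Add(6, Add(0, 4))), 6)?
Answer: Rational(-546804, 13) ≈ -42062.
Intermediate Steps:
I = 120 (I = Mul(Mul(2, Add(6, 4)), 6) = Mul(Mul(2, 10), 6) = Mul(20, 6) = 120)
Function('J')(g, G) = Mul(18, Pow(Add(6, G, g), -1)) (Function('J')(g, G) = Mul(18, Pow(Add(Add(g, G), 6), -1)) = Mul(18, Pow(Add(Add(G, g), 6), -1)) = Mul(18, Pow(Add(6, G, g), -1)))
Mul(Add(151, Add(-4, Mul(-1, -36))), Add(Function('J')(I, -9), -230)) = Mul(Add(151, Add(-4, Mul(-1, -36))), Add(Mul(18, Pow(Add(6, -9, 120), -1)), -230)) = Mul(Add(151, Add(-4, 36)), Add(Mul(18, Pow(117, -1)), -230)) = Mul(Add(151, 32), Add(Mul(18, Rational(1, 117)), -230)) = Mul(183, Add(Rational(2, 13), -230)) = Mul(183, Rational(-2988, 13)) = Rational(-546804, 13)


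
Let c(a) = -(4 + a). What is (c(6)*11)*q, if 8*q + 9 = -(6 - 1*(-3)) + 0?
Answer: 495/2 ≈ 247.50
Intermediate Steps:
q = -9/4 (q = -9/8 + (-(6 - 1*(-3)) + 0)/8 = -9/8 + (-(6 + 3) + 0)/8 = -9/8 + (-1*9 + 0)/8 = -9/8 + (-9 + 0)/8 = -9/8 + (⅛)*(-9) = -9/8 - 9/8 = -9/4 ≈ -2.2500)
c(a) = -4 - a
(c(6)*11)*q = ((-4 - 1*6)*11)*(-9/4) = ((-4 - 6)*11)*(-9/4) = -10*11*(-9/4) = -110*(-9/4) = 495/2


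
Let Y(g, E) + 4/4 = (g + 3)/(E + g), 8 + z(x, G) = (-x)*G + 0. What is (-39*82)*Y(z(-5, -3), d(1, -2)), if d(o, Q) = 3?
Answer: 0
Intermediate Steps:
z(x, G) = -8 - G*x (z(x, G) = -8 + ((-x)*G + 0) = -8 + (-G*x + 0) = -8 - G*x)
Y(g, E) = -1 + (3 + g)/(E + g) (Y(g, E) = -1 + (g + 3)/(E + g) = -1 + (3 + g)/(E + g))
(-39*82)*Y(z(-5, -3), d(1, -2)) = (-39*82)*((3 - 1*3)/(3 + (-8 - 1*(-3)*(-5)))) = -3198*(3 - 3)/(3 + (-8 - 15)) = -3198*0/(3 - 23) = -3198*0/(-20) = -(-1599)*0/10 = -3198*0 = 0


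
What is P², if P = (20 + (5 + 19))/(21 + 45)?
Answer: 4/9 ≈ 0.44444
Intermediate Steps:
P = ⅔ (P = (20 + 24)/66 = 44*(1/66) = ⅔ ≈ 0.66667)
P² = (⅔)² = 4/9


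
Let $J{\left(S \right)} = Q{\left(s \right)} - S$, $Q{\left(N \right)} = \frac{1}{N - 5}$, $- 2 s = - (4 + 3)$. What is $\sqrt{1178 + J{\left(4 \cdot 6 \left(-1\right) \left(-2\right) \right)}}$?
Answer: $\frac{22 \sqrt{21}}{3} \approx 33.606$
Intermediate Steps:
$s = \frac{7}{2}$ ($s = - \frac{\left(-1\right) \left(4 + 3\right)}{2} = - \frac{\left(-1\right) 7}{2} = \left(- \frac{1}{2}\right) \left(-7\right) = \frac{7}{2} \approx 3.5$)
$Q{\left(N \right)} = \frac{1}{-5 + N}$
$J{\left(S \right)} = - \frac{2}{3} - S$ ($J{\left(S \right)} = \frac{1}{-5 + \frac{7}{2}} - S = \frac{1}{- \frac{3}{2}} - S = - \frac{2}{3} - S$)
$\sqrt{1178 + J{\left(4 \cdot 6 \left(-1\right) \left(-2\right) \right)}} = \sqrt{1178 - \left(\frac{2}{3} + 4 \cdot 6 \left(-1\right) \left(-2\right)\right)} = \sqrt{1178 - \left(\frac{2}{3} + 24 \left(-1\right) \left(-2\right)\right)} = \sqrt{1178 - \left(\frac{2}{3} - -48\right)} = \sqrt{1178 - \frac{146}{3}} = \sqrt{\frac{3388}{3}} = \frac{22 \sqrt{21}}{3}$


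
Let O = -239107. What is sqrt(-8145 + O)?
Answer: 2*I*sqrt(61813) ≈ 497.24*I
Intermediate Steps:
sqrt(-8145 + O) = sqrt(-8145 - 239107) = sqrt(-247252) = 2*I*sqrt(61813)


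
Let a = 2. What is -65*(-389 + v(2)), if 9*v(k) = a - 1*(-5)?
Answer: 227110/9 ≈ 25234.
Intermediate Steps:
v(k) = 7/9 (v(k) = (2 - 1*(-5))/9 = (2 + 5)/9 = (1/9)*7 = 7/9)
-65*(-389 + v(2)) = -65*(-389 + 7/9) = -65*(-3494/9) = 227110/9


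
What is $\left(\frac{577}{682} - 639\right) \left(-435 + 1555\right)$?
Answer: $- \frac{243723760}{341} \approx -7.1473 \cdot 10^{5}$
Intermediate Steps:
$\left(\frac{577}{682} - 639\right) \left(-435 + 1555\right) = \left(577 \cdot \frac{1}{682} - 639\right) 1120 = \left(\frac{577}{682} - 639\right) 1120 = \left(- \frac{435221}{682}\right) 1120 = - \frac{243723760}{341}$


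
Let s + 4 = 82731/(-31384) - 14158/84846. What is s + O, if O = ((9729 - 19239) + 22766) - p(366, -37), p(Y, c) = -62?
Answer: 17722573429099/1331403432 ≈ 13311.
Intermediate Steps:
s = -9057478277/1331403432 (s = -4 + (82731/(-31384) - 14158/84846) = -4 + (82731*(-1/31384) - 14158*1/84846) = -4 + (-82731/31384 - 7079/42423) = -4 - 3731864549/1331403432 = -9057478277/1331403432 ≈ -6.8030)
O = 13318 (O = ((9729 - 19239) + 22766) - 1*(-62) = (-9510 + 22766) + 62 = 13256 + 62 = 13318)
s + O = -9057478277/1331403432 + 13318 = 17722573429099/1331403432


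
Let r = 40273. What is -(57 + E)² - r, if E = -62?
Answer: -40298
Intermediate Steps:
-(57 + E)² - r = -(57 - 62)² - 1*40273 = -1*(-5)² - 40273 = -1*25 - 40273 = -25 - 40273 = -40298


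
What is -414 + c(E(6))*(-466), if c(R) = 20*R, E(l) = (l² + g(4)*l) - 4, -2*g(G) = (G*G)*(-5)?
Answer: -2535454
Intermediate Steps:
g(G) = 5*G²/2 (g(G) = -G*G*(-5)/2 = -G²*(-5)/2 = -(-5)*G²/2 = 5*G²/2)
E(l) = -4 + l² + 40*l (E(l) = (l² + ((5/2)*4²)*l) - 4 = (l² + ((5/2)*16)*l) - 4 = (l² + 40*l) - 4 = -4 + l² + 40*l)
-414 + c(E(6))*(-466) = -414 + (20*(-4 + 6² + 40*6))*(-466) = -414 + (20*(-4 + 36 + 240))*(-466) = -414 + (20*272)*(-466) = -414 + 5440*(-466) = -414 - 2535040 = -2535454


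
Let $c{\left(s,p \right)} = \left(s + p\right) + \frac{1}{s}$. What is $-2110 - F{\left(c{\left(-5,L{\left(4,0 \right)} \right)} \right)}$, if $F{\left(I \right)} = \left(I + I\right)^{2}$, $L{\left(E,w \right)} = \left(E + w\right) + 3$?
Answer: $- \frac{53074}{25} \approx -2123.0$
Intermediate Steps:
$L{\left(E,w \right)} = 3 + E + w$
$c{\left(s,p \right)} = p + s + \frac{1}{s}$ ($c{\left(s,p \right)} = \left(p + s\right) + \frac{1}{s} = p + s + \frac{1}{s}$)
$F{\left(I \right)} = 4 I^{2}$ ($F{\left(I \right)} = \left(2 I\right)^{2} = 4 I^{2}$)
$-2110 - F{\left(c{\left(-5,L{\left(4,0 \right)} \right)} \right)} = -2110 - 4 \left(\left(3 + 4 + 0\right) - 5 + \frac{1}{-5}\right)^{2} = -2110 - 4 \left(7 - 5 - \frac{1}{5}\right)^{2} = -2110 - 4 \left(\frac{9}{5}\right)^{2} = -2110 - 4 \cdot \frac{81}{25} = -2110 - \frac{324}{25} = - \frac{53074}{25}$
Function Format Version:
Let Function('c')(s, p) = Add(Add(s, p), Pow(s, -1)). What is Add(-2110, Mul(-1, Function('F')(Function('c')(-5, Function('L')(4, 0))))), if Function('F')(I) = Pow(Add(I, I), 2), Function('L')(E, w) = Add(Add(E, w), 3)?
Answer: Rational(-53074, 25) ≈ -2123.0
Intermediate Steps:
Function('L')(E, w) = Add(3, E, w)
Function('c')(s, p) = Add(p, s, Pow(s, -1)) (Function('c')(s, p) = Add(Add(p, s), Pow(s, -1)) = Add(p, s, Pow(s, -1)))
Function('F')(I) = Mul(4, Pow(I, 2)) (Function('F')(I) = Pow(Mul(2, I), 2) = Mul(4, Pow(I, 2)))
Add(-2110, Mul(-1, Function('F')(Function('c')(-5, Function('L')(4, 0))))) = Add(-2110, Mul(-1, Mul(4, Pow(Add(Add(3, 4, 0), -5, Pow(-5, -1)), 2)))) = Add(-2110, Mul(-1, Mul(4, Pow(Add(7, -5, Rational(-1, 5)), 2)))) = Add(-2110, Mul(-1, Mul(4, Pow(Rational(9, 5), 2)))) = Add(-2110, Mul(-1, Mul(4, Rational(81, 25)))) = Add(-2110, Mul(-1, Rational(324, 25))) = Add(-2110, Rational(-324, 25)) = Rational(-53074, 25)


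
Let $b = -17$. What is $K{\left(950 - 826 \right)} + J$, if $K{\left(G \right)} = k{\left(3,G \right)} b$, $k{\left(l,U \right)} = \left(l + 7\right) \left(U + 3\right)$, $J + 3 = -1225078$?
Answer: $-1246671$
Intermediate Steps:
$J = -1225081$ ($J = -3 - 1225078 = -1225081$)
$k{\left(l,U \right)} = \left(3 + U\right) \left(7 + l\right)$ ($k{\left(l,U \right)} = \left(7 + l\right) \left(3 + U\right) = \left(3 + U\right) \left(7 + l\right)$)
$K{\left(G \right)} = -510 - 170 G$ ($K{\left(G \right)} = \left(21 + 3 \cdot 3 + 7 G + G 3\right) \left(-17\right) = \left(21 + 9 + 7 G + 3 G\right) \left(-17\right) = \left(30 + 10 G\right) \left(-17\right) = -510 - 170 G$)
$K{\left(950 - 826 \right)} + J = \left(-510 - 170 \left(950 - 826\right)\right) - 1225081 = \left(-510 - 21080\right) - 1225081 = -21590 - 1225081 = -1246671$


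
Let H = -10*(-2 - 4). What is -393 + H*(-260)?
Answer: -15993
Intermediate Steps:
H = 60 (H = -10*(-6) = 60)
-393 + H*(-260) = -393 + 60*(-260) = -393 - 15600 = -15993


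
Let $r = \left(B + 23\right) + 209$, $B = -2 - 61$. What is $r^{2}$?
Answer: $28561$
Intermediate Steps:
$B = -63$
$r = 169$ ($r = \left(-63 + 23\right) + 209 = -40 + 209 = 169$)
$r^{2} = 169^{2} = 28561$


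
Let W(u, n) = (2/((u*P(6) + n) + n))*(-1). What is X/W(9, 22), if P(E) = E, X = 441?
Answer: -21609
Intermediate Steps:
W(u, n) = -2/(2*n + 6*u) (W(u, n) = (2/((u*6 + n) + n))*(-1) = (2/((6*u + n) + n))*(-1) = (2/((n + 6*u) + n))*(-1) = (2/(2*n + 6*u))*(-1) = -2/(2*n + 6*u))
X/W(9, 22) = 441/((-1/(22 + 3*9))) = 441/((-1/(22 + 27))) = 441/((-1/49)) = 441/((-1*1/49)) = 441/(-1/49) = 441*(-49) = -21609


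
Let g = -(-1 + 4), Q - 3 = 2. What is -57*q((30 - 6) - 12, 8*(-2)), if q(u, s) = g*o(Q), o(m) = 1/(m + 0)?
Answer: 171/5 ≈ 34.200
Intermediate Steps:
Q = 5 (Q = 3 + 2 = 5)
o(m) = 1/m
g = -3 (g = -1*3 = -3)
q(u, s) = -⅗ (q(u, s) = -3/5 = -3*⅕ = -⅗)
-57*q((30 - 6) - 12, 8*(-2)) = -57*(-⅗) = 171/5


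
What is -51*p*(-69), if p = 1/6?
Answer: 1173/2 ≈ 586.50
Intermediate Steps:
p = ⅙ ≈ 0.16667
-51*p*(-69) = -51*⅙*(-69) = -17/2*(-69) = 1173/2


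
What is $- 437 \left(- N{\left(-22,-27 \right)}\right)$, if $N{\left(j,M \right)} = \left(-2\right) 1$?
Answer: $-874$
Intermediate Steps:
$N{\left(j,M \right)} = -2$
$- 437 \left(- N{\left(-22,-27 \right)}\right) = - 437 \left(\left(-1\right) \left(-2\right)\right) = \left(-437\right) 2 = -874$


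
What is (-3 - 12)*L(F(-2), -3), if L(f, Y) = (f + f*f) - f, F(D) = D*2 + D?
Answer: -540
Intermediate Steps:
F(D) = 3*D (F(D) = 2*D + D = 3*D)
L(f, Y) = f² (L(f, Y) = (f + f²) - f = f²)
(-3 - 12)*L(F(-2), -3) = (-3 - 12)*(3*(-2))² = -15*(-6)² = -15*36 = -540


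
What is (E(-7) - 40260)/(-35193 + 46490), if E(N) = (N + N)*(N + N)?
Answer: -40064/11297 ≈ -3.5464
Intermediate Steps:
E(N) = 4*N**2 (E(N) = (2*N)*(2*N) = 4*N**2)
(E(-7) - 40260)/(-35193 + 46490) = (4*(-7)**2 - 40260)/(-35193 + 46490) = (4*49 - 40260)/11297 = (196 - 40260)*(1/11297) = -40064*1/11297 = -40064/11297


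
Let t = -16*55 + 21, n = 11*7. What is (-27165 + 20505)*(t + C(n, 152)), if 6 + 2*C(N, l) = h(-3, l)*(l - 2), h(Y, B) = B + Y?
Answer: -68684580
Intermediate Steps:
n = 77
C(N, l) = -3 + (-3 + l)*(-2 + l)/2 (C(N, l) = -3 + ((l - 3)*(l - 2))/2 = -3 + ((-3 + l)*(-2 + l))/2 = -3 + (-3 + l)*(-2 + l)/2)
t = -859 (t = -880 + 21 = -859)
(-27165 + 20505)*(t + C(n, 152)) = (-27165 + 20505)*(-859 + (½)*152*(-5 + 152)) = -6660*(-859 + (½)*152*147) = -6660*(-859 + 11172) = -6660*10313 = -68684580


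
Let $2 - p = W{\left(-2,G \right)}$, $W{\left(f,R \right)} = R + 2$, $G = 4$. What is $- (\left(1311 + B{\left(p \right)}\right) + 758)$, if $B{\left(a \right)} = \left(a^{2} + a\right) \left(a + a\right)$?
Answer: $-1973$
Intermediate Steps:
$W{\left(f,R \right)} = 2 + R$
$p = -4$ ($p = 2 - \left(2 + 4\right) = 2 - 6 = -4$)
$B{\left(a \right)} = 2 a \left(a + a^{2}\right)$ ($B{\left(a \right)} = \left(a + a^{2}\right) 2 a = 2 a \left(a + a^{2}\right)$)
$- (\left(1311 + B{\left(p \right)}\right) + 758) = - (\left(1311 + 2 \left(-4\right)^{2} \left(1 - 4\right)\right) + 758) = - (\left(1311 + 2 \cdot 16 \left(-3\right)\right) + 758) = - (\left(1311 - 96\right) + 758) = - (1215 + 758) = \left(-1\right) 1973 = -1973$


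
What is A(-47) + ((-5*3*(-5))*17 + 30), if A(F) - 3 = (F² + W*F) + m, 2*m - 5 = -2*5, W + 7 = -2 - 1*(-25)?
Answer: 5525/2 ≈ 2762.5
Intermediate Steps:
W = 16 (W = -7 + (-2 - 1*(-25)) = -7 + (-2 + 25) = -7 + 23 = 16)
m = -5/2 (m = 5/2 + (-2*5)/2 = 5/2 + (½)*(-10) = 5/2 - 5 = -5/2 ≈ -2.5000)
A(F) = ½ + F² + 16*F (A(F) = 3 + ((F² + 16*F) - 5/2) = 3 + (-5/2 + F² + 16*F) = ½ + F² + 16*F)
A(-47) + ((-5*3*(-5))*17 + 30) = (½ + (-47)² + 16*(-47)) + ((-5*3*(-5))*17 + 30) = (½ + 2209 - 752) + (-15*(-5)*17 + 30) = 2915/2 + (75*17 + 30) = 2915/2 + (1275 + 30) = 2915/2 + 1305 = 5525/2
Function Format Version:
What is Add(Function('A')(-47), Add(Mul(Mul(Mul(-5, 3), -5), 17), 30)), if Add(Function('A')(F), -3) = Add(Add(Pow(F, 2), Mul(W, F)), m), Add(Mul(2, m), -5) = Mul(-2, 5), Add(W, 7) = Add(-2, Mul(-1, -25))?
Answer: Rational(5525, 2) ≈ 2762.5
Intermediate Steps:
W = 16 (W = Add(-7, Add(-2, Mul(-1, -25))) = Add(-7, Add(-2, 25)) = Add(-7, 23) = 16)
m = Rational(-5, 2) (m = Add(Rational(5, 2), Mul(Rational(1, 2), Mul(-2, 5))) = Add(Rational(5, 2), Mul(Rational(1, 2), -10)) = Add(Rational(5, 2), -5) = Rational(-5, 2) ≈ -2.5000)
Function('A')(F) = Add(Rational(1, 2), Pow(F, 2), Mul(16, F)) (Function('A')(F) = Add(3, Add(Add(Pow(F, 2), Mul(16, F)), Rational(-5, 2))) = Add(3, Add(Rational(-5, 2), Pow(F, 2), Mul(16, F))) = Add(Rational(1, 2), Pow(F, 2), Mul(16, F)))
Add(Function('A')(-47), Add(Mul(Mul(Mul(-5, 3), -5), 17), 30)) = Add(Add(Rational(1, 2), Pow(-47, 2), Mul(16, -47)), Add(Mul(Mul(Mul(-5, 3), -5), 17), 30)) = Add(Add(Rational(1, 2), 2209, -752), Add(Mul(Mul(-15, -5), 17), 30)) = Add(Rational(2915, 2), Add(Mul(75, 17), 30)) = Add(Rational(2915, 2), Add(1275, 30)) = Add(Rational(2915, 2), 1305) = Rational(5525, 2)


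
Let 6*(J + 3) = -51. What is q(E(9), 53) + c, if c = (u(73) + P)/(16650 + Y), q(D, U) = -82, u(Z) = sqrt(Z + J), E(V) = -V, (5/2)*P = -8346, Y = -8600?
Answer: -1658596/20125 + sqrt(246)/16100 ≈ -82.414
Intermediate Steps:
P = -16692/5 (P = (2/5)*(-8346) = -16692/5 ≈ -3338.4)
J = -23/2 (J = -3 + (1/6)*(-51) = -3 - 17/2 = -23/2 ≈ -11.500)
u(Z) = sqrt(-23/2 + Z) (u(Z) = sqrt(Z - 23/2) = sqrt(-23/2 + Z))
c = -8346/20125 + sqrt(246)/16100 (c = (sqrt(-46 + 4*73)/2 - 16692/5)/(16650 - 8600) = (sqrt(-46 + 292)/2 - 16692/5)/8050 = (sqrt(246)/2 - 16692/5)*(1/8050) = (-16692/5 + sqrt(246)/2)*(1/8050) = -8346/20125 + sqrt(246)/16100 ≈ -0.41373)
q(E(9), 53) + c = -82 + (-8346/20125 + sqrt(246)/16100) = -1658596/20125 + sqrt(246)/16100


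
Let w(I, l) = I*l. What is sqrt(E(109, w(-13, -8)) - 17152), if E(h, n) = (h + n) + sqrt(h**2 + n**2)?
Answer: sqrt(-16939 + sqrt(22697)) ≈ 129.57*I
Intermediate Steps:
E(h, n) = h + n + sqrt(h**2 + n**2)
sqrt(E(109, w(-13, -8)) - 17152) = sqrt((109 - 13*(-8) + sqrt(109**2 + (-13*(-8))**2)) - 17152) = sqrt((109 + 104 + sqrt(11881 + 104**2)) - 17152) = sqrt((109 + 104 + sqrt(11881 + 10816)) - 17152) = sqrt((109 + 104 + sqrt(22697)) - 17152) = sqrt((213 + sqrt(22697)) - 17152) = sqrt(-16939 + sqrt(22697))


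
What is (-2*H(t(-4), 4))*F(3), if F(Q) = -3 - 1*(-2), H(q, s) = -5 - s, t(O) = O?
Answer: -18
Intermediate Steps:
F(Q) = -1 (F(Q) = -3 + 2 = -1)
(-2*H(t(-4), 4))*F(3) = -2*(-5 - 1*4)*(-1) = -2*(-5 - 4)*(-1) = -2*(-9)*(-1) = 18*(-1) = -18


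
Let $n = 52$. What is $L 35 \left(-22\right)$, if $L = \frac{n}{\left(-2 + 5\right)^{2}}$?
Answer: $- \frac{40040}{9} \approx -4448.9$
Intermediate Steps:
$L = \frac{52}{9}$ ($L = \frac{52}{\left(-2 + 5\right)^{2}} = \frac{52}{3^{2}} = \frac{52}{9} \approx 5.7778$)
$L 35 \left(-22\right) = \frac{52 \cdot 35 \left(-22\right)}{9} = \frac{52}{9} \left(-770\right) = - \frac{40040}{9}$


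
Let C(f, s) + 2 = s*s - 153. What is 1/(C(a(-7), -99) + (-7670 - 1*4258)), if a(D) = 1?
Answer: -1/2282 ≈ -0.00043821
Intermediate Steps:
C(f, s) = -155 + s² (C(f, s) = -2 + (s*s - 153) = -2 + (s² - 153) = -2 + (-153 + s²) = -155 + s²)
1/(C(a(-7), -99) + (-7670 - 1*4258)) = 1/((-155 + (-99)²) + (-7670 - 1*4258)) = 1/((-155 + 9801) + (-7670 - 4258)) = 1/(9646 - 11928) = 1/(-2282) = -1/2282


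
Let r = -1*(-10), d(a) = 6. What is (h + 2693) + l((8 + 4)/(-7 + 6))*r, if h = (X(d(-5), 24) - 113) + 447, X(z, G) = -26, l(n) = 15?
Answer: 3151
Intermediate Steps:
r = 10
h = 308 (h = (-26 - 113) + 447 = -139 + 447 = 308)
(h + 2693) + l((8 + 4)/(-7 + 6))*r = (308 + 2693) + 15*10 = 3001 + 150 = 3151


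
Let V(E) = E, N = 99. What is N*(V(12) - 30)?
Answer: -1782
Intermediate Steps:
N*(V(12) - 30) = 99*(12 - 30) = 99*(-18) = -1782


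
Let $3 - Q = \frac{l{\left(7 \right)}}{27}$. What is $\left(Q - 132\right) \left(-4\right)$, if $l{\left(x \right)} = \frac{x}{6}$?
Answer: $\frac{41810}{81} \approx 516.17$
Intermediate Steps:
$l{\left(x \right)} = \frac{x}{6}$ ($l{\left(x \right)} = x \frac{1}{6} = \frac{x}{6}$)
$Q = \frac{479}{162}$ ($Q = 3 - \frac{\frac{1}{6} \cdot 7}{27} = 3 - \frac{7}{6} \cdot \frac{1}{27} = 3 - \frac{7}{162} = \frac{479}{162} \approx 2.9568$)
$\left(Q - 132\right) \left(-4\right) = \left(\frac{479}{162} - 132\right) \left(-4\right) = \left(- \frac{20905}{162}\right) \left(-4\right) = \frac{41810}{81}$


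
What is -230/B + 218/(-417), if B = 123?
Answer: -13636/5699 ≈ -2.3927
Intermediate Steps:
-230/B + 218/(-417) = -230/123 + 218/(-417) = -230*1/123 + 218*(-1/417) = -230/123 - 218/417 = -13636/5699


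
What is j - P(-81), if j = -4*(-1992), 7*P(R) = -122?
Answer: 55898/7 ≈ 7985.4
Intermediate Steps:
P(R) = -122/7 (P(R) = (⅐)*(-122) = -122/7)
j = 7968
j - P(-81) = 7968 - 1*(-122/7) = 7968 + 122/7 = 55898/7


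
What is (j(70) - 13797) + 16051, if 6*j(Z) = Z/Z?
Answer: 13525/6 ≈ 2254.2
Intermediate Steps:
j(Z) = 1/6 (j(Z) = (Z/Z)/6 = (1/6)*1 = 1/6)
(j(70) - 13797) + 16051 = (1/6 - 13797) + 16051 = -82781/6 + 16051 = 13525/6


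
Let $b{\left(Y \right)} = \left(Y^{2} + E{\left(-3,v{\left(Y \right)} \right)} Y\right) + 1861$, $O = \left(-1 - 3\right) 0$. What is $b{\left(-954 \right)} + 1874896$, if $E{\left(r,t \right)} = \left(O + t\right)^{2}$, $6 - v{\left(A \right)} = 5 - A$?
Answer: $-863644513$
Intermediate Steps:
$v{\left(A \right)} = 1 + A$ ($v{\left(A \right)} = 6 - \left(5 - A\right) = 6 + \left(-5 + A\right) = 1 + A$)
$O = 0$ ($O = \left(-4\right) 0 = 0$)
$E{\left(r,t \right)} = t^{2}$ ($E{\left(r,t \right)} = \left(0 + t\right)^{2} = t^{2}$)
$b{\left(Y \right)} = 1861 + Y^{2} + Y \left(1 + Y\right)^{2}$ ($b{\left(Y \right)} = \left(Y^{2} + \left(1 + Y\right)^{2} Y\right) + 1861 = \left(Y^{2} + Y \left(1 + Y\right)^{2}\right) + 1861 = 1861 + Y^{2} + Y \left(1 + Y\right)^{2}$)
$b{\left(-954 \right)} + 1874896 = \left(1861 + \left(-954\right)^{2} - 954 \left(1 - 954\right)^{2}\right) + 1874896 = \left(1861 + 910116 - 954 \left(-953\right)^{2}\right) + 1874896 = \left(1861 + 910116 - 866431386\right) + 1874896 = -865519409 + 1874896 = -863644513$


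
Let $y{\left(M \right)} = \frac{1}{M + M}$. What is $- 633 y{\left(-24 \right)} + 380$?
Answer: $\frac{6291}{16} \approx 393.19$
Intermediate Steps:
$y{\left(M \right)} = \frac{1}{2 M}$
$- 633 y{\left(-24 \right)} + 380 = - 633 \frac{1}{2 \left(-24\right)} + 380 = - 633 \cdot \frac{1}{2} \left(- \frac{1}{24}\right) + 380 = \left(-633\right) \left(- \frac{1}{48}\right) + 380 = \frac{211}{16} + 380 = \frac{6291}{16}$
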